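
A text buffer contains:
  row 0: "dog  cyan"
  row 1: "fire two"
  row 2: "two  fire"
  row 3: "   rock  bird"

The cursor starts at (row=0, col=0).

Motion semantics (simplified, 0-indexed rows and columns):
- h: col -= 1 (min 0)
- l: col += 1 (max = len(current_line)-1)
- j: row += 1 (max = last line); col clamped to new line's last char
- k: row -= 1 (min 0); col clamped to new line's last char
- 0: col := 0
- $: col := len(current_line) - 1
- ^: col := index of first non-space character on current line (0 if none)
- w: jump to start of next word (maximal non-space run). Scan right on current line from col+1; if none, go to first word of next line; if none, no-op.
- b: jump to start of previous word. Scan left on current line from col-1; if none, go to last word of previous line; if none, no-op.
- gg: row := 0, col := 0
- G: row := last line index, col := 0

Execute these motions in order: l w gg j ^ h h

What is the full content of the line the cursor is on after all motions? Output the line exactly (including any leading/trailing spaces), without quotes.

After 1 (l): row=0 col=1 char='o'
After 2 (w): row=0 col=5 char='c'
After 3 (gg): row=0 col=0 char='d'
After 4 (j): row=1 col=0 char='f'
After 5 (^): row=1 col=0 char='f'
After 6 (h): row=1 col=0 char='f'
After 7 (h): row=1 col=0 char='f'

Answer: fire two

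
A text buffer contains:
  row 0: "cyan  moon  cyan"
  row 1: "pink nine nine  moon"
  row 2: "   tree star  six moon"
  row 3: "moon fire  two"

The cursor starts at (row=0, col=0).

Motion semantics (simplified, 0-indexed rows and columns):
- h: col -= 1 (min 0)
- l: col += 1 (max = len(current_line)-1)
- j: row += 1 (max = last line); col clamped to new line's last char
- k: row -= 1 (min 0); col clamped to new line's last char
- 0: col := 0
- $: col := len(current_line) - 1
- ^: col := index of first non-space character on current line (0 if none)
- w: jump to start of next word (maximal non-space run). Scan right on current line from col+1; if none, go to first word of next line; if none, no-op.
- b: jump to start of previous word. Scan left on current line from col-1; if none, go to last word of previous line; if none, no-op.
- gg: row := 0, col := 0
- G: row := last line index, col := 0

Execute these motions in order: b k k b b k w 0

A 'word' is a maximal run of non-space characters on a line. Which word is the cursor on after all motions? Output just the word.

Answer: cyan

Derivation:
After 1 (b): row=0 col=0 char='c'
After 2 (k): row=0 col=0 char='c'
After 3 (k): row=0 col=0 char='c'
After 4 (b): row=0 col=0 char='c'
After 5 (b): row=0 col=0 char='c'
After 6 (k): row=0 col=0 char='c'
After 7 (w): row=0 col=6 char='m'
After 8 (0): row=0 col=0 char='c'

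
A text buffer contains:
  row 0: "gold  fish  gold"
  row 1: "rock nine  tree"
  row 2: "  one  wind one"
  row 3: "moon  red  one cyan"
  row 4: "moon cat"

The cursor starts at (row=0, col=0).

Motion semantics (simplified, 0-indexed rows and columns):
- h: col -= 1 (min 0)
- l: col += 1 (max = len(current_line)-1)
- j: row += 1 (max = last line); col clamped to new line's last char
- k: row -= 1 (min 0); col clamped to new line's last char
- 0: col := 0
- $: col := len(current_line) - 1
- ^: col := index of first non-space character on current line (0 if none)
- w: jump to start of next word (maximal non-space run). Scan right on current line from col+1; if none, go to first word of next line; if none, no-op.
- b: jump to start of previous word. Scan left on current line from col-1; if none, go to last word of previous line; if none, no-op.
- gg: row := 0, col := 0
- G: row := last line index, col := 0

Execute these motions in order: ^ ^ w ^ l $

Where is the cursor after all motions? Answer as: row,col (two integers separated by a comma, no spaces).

After 1 (^): row=0 col=0 char='g'
After 2 (^): row=0 col=0 char='g'
After 3 (w): row=0 col=6 char='f'
After 4 (^): row=0 col=0 char='g'
After 5 (l): row=0 col=1 char='o'
After 6 ($): row=0 col=15 char='d'

Answer: 0,15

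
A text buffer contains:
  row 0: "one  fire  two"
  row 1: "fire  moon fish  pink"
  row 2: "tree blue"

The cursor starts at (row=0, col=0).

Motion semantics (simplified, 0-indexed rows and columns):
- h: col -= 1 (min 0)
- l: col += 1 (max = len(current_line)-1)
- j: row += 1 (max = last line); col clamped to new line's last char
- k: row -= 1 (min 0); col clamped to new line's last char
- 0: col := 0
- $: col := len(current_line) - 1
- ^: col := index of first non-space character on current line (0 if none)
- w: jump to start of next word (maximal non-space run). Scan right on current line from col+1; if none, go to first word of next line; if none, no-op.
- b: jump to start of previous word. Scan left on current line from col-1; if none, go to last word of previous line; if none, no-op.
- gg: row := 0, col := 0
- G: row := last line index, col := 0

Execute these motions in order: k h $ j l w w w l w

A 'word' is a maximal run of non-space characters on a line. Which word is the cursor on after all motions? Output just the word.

Answer: blue

Derivation:
After 1 (k): row=0 col=0 char='o'
After 2 (h): row=0 col=0 char='o'
After 3 ($): row=0 col=13 char='o'
After 4 (j): row=1 col=13 char='s'
After 5 (l): row=1 col=14 char='h'
After 6 (w): row=1 col=17 char='p'
After 7 (w): row=2 col=0 char='t'
After 8 (w): row=2 col=5 char='b'
After 9 (l): row=2 col=6 char='l'
After 10 (w): row=2 col=6 char='l'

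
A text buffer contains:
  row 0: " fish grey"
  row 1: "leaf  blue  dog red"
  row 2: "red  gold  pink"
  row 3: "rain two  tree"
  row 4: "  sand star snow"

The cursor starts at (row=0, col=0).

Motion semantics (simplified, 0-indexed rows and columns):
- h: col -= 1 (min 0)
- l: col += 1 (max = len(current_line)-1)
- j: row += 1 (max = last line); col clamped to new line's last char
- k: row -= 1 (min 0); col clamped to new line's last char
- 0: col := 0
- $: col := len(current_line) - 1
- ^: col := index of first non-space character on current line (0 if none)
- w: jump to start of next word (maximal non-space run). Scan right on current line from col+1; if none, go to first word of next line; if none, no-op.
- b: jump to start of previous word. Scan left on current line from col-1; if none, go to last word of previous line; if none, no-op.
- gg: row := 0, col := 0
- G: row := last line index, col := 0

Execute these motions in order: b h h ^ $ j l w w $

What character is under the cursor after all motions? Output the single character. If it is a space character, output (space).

Answer: d

Derivation:
After 1 (b): row=0 col=0 char='_'
After 2 (h): row=0 col=0 char='_'
After 3 (h): row=0 col=0 char='_'
After 4 (^): row=0 col=1 char='f'
After 5 ($): row=0 col=9 char='y'
After 6 (j): row=1 col=9 char='e'
After 7 (l): row=1 col=10 char='_'
After 8 (w): row=1 col=12 char='d'
After 9 (w): row=1 col=16 char='r'
After 10 ($): row=1 col=18 char='d'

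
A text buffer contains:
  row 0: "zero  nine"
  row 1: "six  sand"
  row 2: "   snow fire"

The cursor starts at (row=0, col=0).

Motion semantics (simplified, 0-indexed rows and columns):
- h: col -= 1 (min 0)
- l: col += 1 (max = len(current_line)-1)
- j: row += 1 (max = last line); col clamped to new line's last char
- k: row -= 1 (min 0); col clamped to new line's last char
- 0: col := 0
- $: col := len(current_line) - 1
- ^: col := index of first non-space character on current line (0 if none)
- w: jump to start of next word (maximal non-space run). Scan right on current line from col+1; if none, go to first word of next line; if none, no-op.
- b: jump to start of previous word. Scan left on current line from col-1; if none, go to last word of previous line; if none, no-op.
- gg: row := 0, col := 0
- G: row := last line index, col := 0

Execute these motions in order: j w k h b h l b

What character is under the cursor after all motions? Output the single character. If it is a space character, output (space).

After 1 (j): row=1 col=0 char='s'
After 2 (w): row=1 col=5 char='s'
After 3 (k): row=0 col=5 char='_'
After 4 (h): row=0 col=4 char='_'
After 5 (b): row=0 col=0 char='z'
After 6 (h): row=0 col=0 char='z'
After 7 (l): row=0 col=1 char='e'
After 8 (b): row=0 col=0 char='z'

Answer: z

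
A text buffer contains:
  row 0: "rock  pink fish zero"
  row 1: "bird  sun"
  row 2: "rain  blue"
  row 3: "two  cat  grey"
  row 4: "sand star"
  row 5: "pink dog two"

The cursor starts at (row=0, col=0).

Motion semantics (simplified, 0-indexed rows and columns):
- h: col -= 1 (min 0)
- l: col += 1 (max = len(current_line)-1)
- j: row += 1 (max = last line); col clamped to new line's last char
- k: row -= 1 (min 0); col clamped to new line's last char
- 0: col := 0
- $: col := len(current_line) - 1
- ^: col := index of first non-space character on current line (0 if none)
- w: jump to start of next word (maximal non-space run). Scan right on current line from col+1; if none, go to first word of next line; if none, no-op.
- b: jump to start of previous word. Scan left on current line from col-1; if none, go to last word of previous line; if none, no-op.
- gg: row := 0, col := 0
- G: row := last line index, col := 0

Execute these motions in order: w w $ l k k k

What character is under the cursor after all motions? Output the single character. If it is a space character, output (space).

After 1 (w): row=0 col=6 char='p'
After 2 (w): row=0 col=11 char='f'
After 3 ($): row=0 col=19 char='o'
After 4 (l): row=0 col=19 char='o'
After 5 (k): row=0 col=19 char='o'
After 6 (k): row=0 col=19 char='o'
After 7 (k): row=0 col=19 char='o'

Answer: o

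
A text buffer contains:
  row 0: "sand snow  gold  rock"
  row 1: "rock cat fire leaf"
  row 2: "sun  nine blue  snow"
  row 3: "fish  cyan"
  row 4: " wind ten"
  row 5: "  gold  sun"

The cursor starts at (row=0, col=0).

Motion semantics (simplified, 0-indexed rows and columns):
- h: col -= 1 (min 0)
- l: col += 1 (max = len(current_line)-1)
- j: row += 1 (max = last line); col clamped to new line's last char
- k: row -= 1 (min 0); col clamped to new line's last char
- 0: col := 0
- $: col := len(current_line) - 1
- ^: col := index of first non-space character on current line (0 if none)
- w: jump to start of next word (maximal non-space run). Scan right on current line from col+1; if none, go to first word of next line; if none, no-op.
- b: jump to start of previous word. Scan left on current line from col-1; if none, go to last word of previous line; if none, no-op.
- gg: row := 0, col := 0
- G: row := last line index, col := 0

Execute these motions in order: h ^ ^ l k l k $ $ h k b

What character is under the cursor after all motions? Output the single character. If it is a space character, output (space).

After 1 (h): row=0 col=0 char='s'
After 2 (^): row=0 col=0 char='s'
After 3 (^): row=0 col=0 char='s'
After 4 (l): row=0 col=1 char='a'
After 5 (k): row=0 col=1 char='a'
After 6 (l): row=0 col=2 char='n'
After 7 (k): row=0 col=2 char='n'
After 8 ($): row=0 col=20 char='k'
After 9 ($): row=0 col=20 char='k'
After 10 (h): row=0 col=19 char='c'
After 11 (k): row=0 col=19 char='c'
After 12 (b): row=0 col=17 char='r'

Answer: r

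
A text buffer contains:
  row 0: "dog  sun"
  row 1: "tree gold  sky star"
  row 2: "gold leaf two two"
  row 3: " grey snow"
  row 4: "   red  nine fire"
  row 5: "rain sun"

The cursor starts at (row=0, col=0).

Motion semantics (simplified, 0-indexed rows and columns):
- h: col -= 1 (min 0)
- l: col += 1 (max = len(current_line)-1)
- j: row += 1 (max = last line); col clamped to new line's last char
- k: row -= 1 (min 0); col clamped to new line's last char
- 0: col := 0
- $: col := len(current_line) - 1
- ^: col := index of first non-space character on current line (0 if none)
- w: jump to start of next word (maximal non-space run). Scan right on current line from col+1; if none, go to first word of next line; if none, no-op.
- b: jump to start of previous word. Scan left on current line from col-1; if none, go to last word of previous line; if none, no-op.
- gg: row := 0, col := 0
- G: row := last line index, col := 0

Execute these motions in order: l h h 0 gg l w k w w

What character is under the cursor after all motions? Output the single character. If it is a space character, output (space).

Answer: g

Derivation:
After 1 (l): row=0 col=1 char='o'
After 2 (h): row=0 col=0 char='d'
After 3 (h): row=0 col=0 char='d'
After 4 (0): row=0 col=0 char='d'
After 5 (gg): row=0 col=0 char='d'
After 6 (l): row=0 col=1 char='o'
After 7 (w): row=0 col=5 char='s'
After 8 (k): row=0 col=5 char='s'
After 9 (w): row=1 col=0 char='t'
After 10 (w): row=1 col=5 char='g'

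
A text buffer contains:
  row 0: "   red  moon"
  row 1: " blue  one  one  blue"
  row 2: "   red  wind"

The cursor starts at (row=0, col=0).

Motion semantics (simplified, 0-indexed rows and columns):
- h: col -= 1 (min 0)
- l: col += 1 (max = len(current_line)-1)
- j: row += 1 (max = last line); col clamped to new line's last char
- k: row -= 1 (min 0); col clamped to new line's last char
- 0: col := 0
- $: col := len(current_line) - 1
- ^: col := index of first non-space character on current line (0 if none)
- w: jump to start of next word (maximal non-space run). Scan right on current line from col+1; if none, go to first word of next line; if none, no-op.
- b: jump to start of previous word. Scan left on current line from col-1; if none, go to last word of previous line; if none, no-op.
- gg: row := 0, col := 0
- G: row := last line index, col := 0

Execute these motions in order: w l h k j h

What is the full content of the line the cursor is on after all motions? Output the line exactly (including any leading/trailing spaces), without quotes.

After 1 (w): row=0 col=3 char='r'
After 2 (l): row=0 col=4 char='e'
After 3 (h): row=0 col=3 char='r'
After 4 (k): row=0 col=3 char='r'
After 5 (j): row=1 col=3 char='u'
After 6 (h): row=1 col=2 char='l'

Answer:  blue  one  one  blue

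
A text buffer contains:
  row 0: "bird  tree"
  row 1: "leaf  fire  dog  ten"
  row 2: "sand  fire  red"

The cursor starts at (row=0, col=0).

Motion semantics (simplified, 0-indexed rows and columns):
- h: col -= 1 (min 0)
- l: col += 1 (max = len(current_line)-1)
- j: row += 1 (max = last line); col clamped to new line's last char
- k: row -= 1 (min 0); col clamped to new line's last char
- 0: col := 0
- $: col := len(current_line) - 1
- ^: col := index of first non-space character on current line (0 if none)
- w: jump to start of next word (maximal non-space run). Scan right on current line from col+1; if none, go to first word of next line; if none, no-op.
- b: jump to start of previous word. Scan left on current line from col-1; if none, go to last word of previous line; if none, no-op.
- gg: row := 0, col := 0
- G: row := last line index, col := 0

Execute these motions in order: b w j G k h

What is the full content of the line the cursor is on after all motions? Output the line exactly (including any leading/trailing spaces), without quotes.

After 1 (b): row=0 col=0 char='b'
After 2 (w): row=0 col=6 char='t'
After 3 (j): row=1 col=6 char='f'
After 4 (G): row=2 col=0 char='s'
After 5 (k): row=1 col=0 char='l'
After 6 (h): row=1 col=0 char='l'

Answer: leaf  fire  dog  ten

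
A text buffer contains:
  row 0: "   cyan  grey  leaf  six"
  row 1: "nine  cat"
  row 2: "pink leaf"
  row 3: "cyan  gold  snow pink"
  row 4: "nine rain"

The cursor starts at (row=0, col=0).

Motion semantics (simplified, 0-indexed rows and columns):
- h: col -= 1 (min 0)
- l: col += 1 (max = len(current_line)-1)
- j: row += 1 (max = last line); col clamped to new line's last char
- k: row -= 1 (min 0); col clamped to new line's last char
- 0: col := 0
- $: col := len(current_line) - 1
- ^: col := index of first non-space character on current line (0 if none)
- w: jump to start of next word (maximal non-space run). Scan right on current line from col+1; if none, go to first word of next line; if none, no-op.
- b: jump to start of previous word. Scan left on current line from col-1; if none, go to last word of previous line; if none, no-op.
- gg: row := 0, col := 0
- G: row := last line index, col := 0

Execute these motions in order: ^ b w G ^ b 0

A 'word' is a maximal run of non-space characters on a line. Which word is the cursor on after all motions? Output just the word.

After 1 (^): row=0 col=3 char='c'
After 2 (b): row=0 col=3 char='c'
After 3 (w): row=0 col=9 char='g'
After 4 (G): row=4 col=0 char='n'
After 5 (^): row=4 col=0 char='n'
After 6 (b): row=3 col=17 char='p'
After 7 (0): row=3 col=0 char='c'

Answer: cyan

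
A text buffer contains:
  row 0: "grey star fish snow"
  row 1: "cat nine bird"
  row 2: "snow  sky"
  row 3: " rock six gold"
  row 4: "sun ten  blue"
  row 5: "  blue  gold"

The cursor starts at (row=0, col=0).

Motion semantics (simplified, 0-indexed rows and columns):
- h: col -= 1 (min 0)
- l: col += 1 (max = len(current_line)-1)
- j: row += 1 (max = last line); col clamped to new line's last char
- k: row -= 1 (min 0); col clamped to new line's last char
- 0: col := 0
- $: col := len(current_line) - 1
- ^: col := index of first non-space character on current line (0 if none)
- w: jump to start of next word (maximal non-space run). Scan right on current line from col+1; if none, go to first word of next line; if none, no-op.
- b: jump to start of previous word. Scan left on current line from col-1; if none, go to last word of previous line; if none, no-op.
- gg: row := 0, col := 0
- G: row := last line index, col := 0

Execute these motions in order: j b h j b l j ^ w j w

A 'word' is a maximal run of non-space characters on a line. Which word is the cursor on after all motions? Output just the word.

After 1 (j): row=1 col=0 char='c'
After 2 (b): row=0 col=15 char='s'
After 3 (h): row=0 col=14 char='_'
After 4 (j): row=1 col=12 char='d'
After 5 (b): row=1 col=9 char='b'
After 6 (l): row=1 col=10 char='i'
After 7 (j): row=2 col=8 char='y'
After 8 (^): row=2 col=0 char='s'
After 9 (w): row=2 col=6 char='s'
After 10 (j): row=3 col=6 char='s'
After 11 (w): row=3 col=10 char='g'

Answer: gold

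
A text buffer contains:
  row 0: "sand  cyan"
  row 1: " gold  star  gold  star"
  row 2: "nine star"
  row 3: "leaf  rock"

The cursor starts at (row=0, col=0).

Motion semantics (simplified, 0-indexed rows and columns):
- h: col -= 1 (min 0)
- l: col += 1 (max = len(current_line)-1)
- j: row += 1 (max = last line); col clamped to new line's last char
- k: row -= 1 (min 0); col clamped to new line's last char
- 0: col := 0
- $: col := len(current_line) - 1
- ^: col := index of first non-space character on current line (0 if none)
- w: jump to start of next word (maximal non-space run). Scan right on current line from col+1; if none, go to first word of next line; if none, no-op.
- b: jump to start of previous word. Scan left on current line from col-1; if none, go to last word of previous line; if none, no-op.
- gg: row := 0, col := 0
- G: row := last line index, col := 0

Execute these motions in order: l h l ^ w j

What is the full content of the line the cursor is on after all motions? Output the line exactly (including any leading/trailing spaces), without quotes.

After 1 (l): row=0 col=1 char='a'
After 2 (h): row=0 col=0 char='s'
After 3 (l): row=0 col=1 char='a'
After 4 (^): row=0 col=0 char='s'
After 5 (w): row=0 col=6 char='c'
After 6 (j): row=1 col=6 char='_'

Answer:  gold  star  gold  star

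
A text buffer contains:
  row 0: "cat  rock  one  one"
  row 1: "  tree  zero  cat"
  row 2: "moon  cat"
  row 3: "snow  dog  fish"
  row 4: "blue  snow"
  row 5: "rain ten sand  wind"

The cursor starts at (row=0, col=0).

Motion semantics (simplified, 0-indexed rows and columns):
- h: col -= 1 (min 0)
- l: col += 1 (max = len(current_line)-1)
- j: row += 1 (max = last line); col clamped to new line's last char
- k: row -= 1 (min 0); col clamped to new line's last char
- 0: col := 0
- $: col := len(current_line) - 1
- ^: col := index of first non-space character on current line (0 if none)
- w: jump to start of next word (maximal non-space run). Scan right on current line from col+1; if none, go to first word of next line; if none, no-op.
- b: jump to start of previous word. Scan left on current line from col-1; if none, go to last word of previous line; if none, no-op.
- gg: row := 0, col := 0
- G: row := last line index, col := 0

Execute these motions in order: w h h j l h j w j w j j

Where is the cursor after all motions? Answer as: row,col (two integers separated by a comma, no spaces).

After 1 (w): row=0 col=5 char='r'
After 2 (h): row=0 col=4 char='_'
After 3 (h): row=0 col=3 char='_'
After 4 (j): row=1 col=3 char='r'
After 5 (l): row=1 col=4 char='e'
After 6 (h): row=1 col=3 char='r'
After 7 (j): row=2 col=3 char='n'
After 8 (w): row=2 col=6 char='c'
After 9 (j): row=3 col=6 char='d'
After 10 (w): row=3 col=11 char='f'
After 11 (j): row=4 col=9 char='w'
After 12 (j): row=5 col=9 char='s'

Answer: 5,9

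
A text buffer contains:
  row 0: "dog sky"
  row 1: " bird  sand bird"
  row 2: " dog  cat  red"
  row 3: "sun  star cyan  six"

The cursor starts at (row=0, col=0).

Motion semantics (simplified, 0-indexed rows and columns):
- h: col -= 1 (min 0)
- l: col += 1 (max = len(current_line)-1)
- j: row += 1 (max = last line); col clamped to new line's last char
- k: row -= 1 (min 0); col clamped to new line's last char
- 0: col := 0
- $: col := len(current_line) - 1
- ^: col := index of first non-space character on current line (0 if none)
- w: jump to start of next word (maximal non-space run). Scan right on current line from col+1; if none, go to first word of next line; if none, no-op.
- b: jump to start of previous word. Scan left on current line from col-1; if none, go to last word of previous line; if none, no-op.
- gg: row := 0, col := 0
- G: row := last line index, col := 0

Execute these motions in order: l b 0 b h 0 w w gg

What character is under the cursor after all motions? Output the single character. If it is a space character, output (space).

After 1 (l): row=0 col=1 char='o'
After 2 (b): row=0 col=0 char='d'
After 3 (0): row=0 col=0 char='d'
After 4 (b): row=0 col=0 char='d'
After 5 (h): row=0 col=0 char='d'
After 6 (0): row=0 col=0 char='d'
After 7 (w): row=0 col=4 char='s'
After 8 (w): row=1 col=1 char='b'
After 9 (gg): row=0 col=0 char='d'

Answer: d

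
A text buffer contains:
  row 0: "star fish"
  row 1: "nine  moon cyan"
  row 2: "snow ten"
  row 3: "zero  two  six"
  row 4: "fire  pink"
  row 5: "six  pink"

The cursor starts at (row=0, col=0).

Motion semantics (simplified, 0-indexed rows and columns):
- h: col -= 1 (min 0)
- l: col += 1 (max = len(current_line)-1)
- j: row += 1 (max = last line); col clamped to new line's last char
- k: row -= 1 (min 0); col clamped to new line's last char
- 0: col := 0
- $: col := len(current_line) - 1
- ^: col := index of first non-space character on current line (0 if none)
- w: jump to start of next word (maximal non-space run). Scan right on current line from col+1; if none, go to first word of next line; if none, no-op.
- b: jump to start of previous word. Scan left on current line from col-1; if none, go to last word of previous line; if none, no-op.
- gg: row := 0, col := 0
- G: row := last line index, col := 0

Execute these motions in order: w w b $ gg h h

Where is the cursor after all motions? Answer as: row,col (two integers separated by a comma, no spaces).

After 1 (w): row=0 col=5 char='f'
After 2 (w): row=1 col=0 char='n'
After 3 (b): row=0 col=5 char='f'
After 4 ($): row=0 col=8 char='h'
After 5 (gg): row=0 col=0 char='s'
After 6 (h): row=0 col=0 char='s'
After 7 (h): row=0 col=0 char='s'

Answer: 0,0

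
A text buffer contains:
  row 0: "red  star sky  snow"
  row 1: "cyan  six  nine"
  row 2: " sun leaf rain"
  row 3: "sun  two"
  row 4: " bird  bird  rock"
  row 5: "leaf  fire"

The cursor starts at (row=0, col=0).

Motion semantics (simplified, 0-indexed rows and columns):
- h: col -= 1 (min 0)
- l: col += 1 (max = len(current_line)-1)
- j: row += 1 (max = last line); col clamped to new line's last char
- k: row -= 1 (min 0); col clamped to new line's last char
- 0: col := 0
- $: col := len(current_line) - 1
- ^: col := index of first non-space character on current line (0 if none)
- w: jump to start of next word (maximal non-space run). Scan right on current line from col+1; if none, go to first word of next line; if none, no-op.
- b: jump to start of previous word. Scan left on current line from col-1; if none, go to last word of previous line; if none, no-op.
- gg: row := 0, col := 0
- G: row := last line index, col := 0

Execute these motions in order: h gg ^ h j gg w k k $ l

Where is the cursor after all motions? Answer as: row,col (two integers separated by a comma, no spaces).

After 1 (h): row=0 col=0 char='r'
After 2 (gg): row=0 col=0 char='r'
After 3 (^): row=0 col=0 char='r'
After 4 (h): row=0 col=0 char='r'
After 5 (j): row=1 col=0 char='c'
After 6 (gg): row=0 col=0 char='r'
After 7 (w): row=0 col=5 char='s'
After 8 (k): row=0 col=5 char='s'
After 9 (k): row=0 col=5 char='s'
After 10 ($): row=0 col=18 char='w'
After 11 (l): row=0 col=18 char='w'

Answer: 0,18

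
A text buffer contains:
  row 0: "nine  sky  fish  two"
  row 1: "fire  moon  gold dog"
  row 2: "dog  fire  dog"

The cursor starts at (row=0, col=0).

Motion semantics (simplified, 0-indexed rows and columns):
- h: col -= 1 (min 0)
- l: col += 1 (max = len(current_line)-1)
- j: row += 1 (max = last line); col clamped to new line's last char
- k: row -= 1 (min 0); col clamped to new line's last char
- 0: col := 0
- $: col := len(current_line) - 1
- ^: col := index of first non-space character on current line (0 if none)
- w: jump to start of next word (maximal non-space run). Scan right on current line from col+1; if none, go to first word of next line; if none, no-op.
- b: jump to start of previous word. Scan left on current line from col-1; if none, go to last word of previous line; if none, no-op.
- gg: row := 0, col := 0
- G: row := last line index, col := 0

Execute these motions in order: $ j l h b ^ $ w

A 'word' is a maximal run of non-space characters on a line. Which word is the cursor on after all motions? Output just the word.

Answer: dog

Derivation:
After 1 ($): row=0 col=19 char='o'
After 2 (j): row=1 col=19 char='g'
After 3 (l): row=1 col=19 char='g'
After 4 (h): row=1 col=18 char='o'
After 5 (b): row=1 col=17 char='d'
After 6 (^): row=1 col=0 char='f'
After 7 ($): row=1 col=19 char='g'
After 8 (w): row=2 col=0 char='d'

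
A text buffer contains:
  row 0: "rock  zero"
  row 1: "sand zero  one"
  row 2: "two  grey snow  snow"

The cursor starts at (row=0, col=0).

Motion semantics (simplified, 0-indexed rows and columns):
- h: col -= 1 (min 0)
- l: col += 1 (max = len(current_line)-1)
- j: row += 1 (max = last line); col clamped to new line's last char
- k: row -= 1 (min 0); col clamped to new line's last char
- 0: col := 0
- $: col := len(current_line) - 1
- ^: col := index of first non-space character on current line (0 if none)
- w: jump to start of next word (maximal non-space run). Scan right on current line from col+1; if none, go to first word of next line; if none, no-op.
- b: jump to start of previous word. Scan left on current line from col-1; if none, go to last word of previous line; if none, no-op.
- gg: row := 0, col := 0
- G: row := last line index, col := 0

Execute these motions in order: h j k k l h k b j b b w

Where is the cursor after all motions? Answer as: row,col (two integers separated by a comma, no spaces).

Answer: 0,6

Derivation:
After 1 (h): row=0 col=0 char='r'
After 2 (j): row=1 col=0 char='s'
After 3 (k): row=0 col=0 char='r'
After 4 (k): row=0 col=0 char='r'
After 5 (l): row=0 col=1 char='o'
After 6 (h): row=0 col=0 char='r'
After 7 (k): row=0 col=0 char='r'
After 8 (b): row=0 col=0 char='r'
After 9 (j): row=1 col=0 char='s'
After 10 (b): row=0 col=6 char='z'
After 11 (b): row=0 col=0 char='r'
After 12 (w): row=0 col=6 char='z'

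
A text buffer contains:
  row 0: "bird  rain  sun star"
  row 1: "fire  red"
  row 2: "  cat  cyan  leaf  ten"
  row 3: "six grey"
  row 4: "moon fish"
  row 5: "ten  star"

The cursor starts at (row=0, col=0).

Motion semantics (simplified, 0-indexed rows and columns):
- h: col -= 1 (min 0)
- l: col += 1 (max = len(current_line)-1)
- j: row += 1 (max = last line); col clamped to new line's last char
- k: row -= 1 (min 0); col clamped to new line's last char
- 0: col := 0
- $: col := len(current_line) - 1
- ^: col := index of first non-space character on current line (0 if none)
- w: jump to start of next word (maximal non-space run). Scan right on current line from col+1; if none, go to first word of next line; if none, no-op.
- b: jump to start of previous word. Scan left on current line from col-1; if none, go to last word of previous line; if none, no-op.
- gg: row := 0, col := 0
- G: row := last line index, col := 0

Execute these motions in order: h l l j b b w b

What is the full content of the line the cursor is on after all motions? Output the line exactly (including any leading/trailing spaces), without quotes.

Answer: bird  rain  sun star

Derivation:
After 1 (h): row=0 col=0 char='b'
After 2 (l): row=0 col=1 char='i'
After 3 (l): row=0 col=2 char='r'
After 4 (j): row=1 col=2 char='r'
After 5 (b): row=1 col=0 char='f'
After 6 (b): row=0 col=16 char='s'
After 7 (w): row=1 col=0 char='f'
After 8 (b): row=0 col=16 char='s'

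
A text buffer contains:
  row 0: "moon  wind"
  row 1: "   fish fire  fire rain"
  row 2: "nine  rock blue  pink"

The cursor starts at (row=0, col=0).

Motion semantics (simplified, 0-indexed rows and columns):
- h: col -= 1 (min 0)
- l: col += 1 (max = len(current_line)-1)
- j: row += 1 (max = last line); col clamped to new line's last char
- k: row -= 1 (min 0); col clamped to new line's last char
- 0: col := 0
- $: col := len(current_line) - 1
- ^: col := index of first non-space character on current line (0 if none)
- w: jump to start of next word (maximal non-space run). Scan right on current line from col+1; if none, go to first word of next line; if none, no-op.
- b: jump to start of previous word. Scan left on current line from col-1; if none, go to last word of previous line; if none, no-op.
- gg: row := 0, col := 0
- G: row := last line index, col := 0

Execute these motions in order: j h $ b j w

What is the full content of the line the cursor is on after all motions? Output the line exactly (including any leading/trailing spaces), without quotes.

After 1 (j): row=1 col=0 char='_'
After 2 (h): row=1 col=0 char='_'
After 3 ($): row=1 col=22 char='n'
After 4 (b): row=1 col=19 char='r'
After 5 (j): row=2 col=19 char='n'
After 6 (w): row=2 col=19 char='n'

Answer: nine  rock blue  pink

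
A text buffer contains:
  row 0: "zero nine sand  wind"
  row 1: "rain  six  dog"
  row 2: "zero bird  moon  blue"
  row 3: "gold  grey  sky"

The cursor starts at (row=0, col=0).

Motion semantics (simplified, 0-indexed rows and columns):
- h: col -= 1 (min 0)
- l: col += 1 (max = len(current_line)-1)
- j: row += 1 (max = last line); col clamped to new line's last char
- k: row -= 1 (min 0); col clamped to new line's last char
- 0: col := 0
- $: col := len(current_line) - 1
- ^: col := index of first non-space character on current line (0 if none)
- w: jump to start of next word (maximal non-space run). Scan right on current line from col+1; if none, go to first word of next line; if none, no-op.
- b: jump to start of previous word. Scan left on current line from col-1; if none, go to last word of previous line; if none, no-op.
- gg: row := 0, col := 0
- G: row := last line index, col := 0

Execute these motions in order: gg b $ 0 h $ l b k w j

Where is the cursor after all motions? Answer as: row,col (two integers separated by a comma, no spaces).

After 1 (gg): row=0 col=0 char='z'
After 2 (b): row=0 col=0 char='z'
After 3 ($): row=0 col=19 char='d'
After 4 (0): row=0 col=0 char='z'
After 5 (h): row=0 col=0 char='z'
After 6 ($): row=0 col=19 char='d'
After 7 (l): row=0 col=19 char='d'
After 8 (b): row=0 col=16 char='w'
After 9 (k): row=0 col=16 char='w'
After 10 (w): row=1 col=0 char='r'
After 11 (j): row=2 col=0 char='z'

Answer: 2,0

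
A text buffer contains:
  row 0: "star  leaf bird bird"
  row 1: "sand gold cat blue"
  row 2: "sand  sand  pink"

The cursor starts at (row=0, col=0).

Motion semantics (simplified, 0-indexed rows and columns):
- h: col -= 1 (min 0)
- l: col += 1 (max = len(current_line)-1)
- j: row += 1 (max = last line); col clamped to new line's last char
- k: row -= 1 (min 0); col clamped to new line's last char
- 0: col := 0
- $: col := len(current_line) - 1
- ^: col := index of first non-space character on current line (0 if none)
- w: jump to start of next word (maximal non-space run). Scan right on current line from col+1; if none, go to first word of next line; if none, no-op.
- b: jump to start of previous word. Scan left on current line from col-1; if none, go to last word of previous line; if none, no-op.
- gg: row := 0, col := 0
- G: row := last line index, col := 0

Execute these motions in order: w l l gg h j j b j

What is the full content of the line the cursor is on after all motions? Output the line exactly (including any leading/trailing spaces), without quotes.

After 1 (w): row=0 col=6 char='l'
After 2 (l): row=0 col=7 char='e'
After 3 (l): row=0 col=8 char='a'
After 4 (gg): row=0 col=0 char='s'
After 5 (h): row=0 col=0 char='s'
After 6 (j): row=1 col=0 char='s'
After 7 (j): row=2 col=0 char='s'
After 8 (b): row=1 col=14 char='b'
After 9 (j): row=2 col=14 char='n'

Answer: sand  sand  pink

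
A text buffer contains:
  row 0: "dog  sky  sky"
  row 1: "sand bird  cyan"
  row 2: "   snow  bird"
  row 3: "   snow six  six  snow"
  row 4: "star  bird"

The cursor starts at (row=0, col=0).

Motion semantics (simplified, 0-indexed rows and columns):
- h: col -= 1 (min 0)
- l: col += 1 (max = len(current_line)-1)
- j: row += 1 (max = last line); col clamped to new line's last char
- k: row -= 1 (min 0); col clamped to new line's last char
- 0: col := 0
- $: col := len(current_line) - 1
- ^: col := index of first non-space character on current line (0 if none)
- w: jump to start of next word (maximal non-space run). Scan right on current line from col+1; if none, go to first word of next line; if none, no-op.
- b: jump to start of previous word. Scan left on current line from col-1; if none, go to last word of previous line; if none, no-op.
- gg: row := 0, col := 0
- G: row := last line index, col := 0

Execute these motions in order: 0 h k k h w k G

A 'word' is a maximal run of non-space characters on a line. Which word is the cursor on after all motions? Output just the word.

Answer: star

Derivation:
After 1 (0): row=0 col=0 char='d'
After 2 (h): row=0 col=0 char='d'
After 3 (k): row=0 col=0 char='d'
After 4 (k): row=0 col=0 char='d'
After 5 (h): row=0 col=0 char='d'
After 6 (w): row=0 col=5 char='s'
After 7 (k): row=0 col=5 char='s'
After 8 (G): row=4 col=0 char='s'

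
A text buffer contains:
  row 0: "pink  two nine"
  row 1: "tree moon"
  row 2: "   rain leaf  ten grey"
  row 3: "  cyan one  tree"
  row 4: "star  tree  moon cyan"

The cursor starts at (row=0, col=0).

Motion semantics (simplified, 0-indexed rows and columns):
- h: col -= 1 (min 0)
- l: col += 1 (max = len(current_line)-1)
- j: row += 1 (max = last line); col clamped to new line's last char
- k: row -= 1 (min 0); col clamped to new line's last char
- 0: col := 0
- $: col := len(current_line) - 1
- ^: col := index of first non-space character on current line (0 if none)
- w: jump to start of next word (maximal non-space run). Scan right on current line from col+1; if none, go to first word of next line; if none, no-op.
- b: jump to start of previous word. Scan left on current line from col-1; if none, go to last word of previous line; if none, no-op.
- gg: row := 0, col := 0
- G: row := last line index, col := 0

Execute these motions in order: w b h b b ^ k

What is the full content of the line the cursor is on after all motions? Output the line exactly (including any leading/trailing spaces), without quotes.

After 1 (w): row=0 col=6 char='t'
After 2 (b): row=0 col=0 char='p'
After 3 (h): row=0 col=0 char='p'
After 4 (b): row=0 col=0 char='p'
After 5 (b): row=0 col=0 char='p'
After 6 (^): row=0 col=0 char='p'
After 7 (k): row=0 col=0 char='p'

Answer: pink  two nine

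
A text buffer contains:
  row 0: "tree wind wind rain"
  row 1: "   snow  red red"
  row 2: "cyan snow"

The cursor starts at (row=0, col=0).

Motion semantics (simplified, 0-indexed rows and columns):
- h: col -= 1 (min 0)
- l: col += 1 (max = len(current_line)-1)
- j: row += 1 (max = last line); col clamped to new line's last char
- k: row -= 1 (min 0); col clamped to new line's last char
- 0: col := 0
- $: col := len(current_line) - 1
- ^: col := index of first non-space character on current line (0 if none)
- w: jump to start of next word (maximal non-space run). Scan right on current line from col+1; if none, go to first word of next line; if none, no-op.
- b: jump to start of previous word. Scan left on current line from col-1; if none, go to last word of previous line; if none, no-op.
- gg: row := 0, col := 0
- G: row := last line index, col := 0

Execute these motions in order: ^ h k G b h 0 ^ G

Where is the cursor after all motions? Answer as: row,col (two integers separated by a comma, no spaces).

Answer: 2,0

Derivation:
After 1 (^): row=0 col=0 char='t'
After 2 (h): row=0 col=0 char='t'
After 3 (k): row=0 col=0 char='t'
After 4 (G): row=2 col=0 char='c'
After 5 (b): row=1 col=13 char='r'
After 6 (h): row=1 col=12 char='_'
After 7 (0): row=1 col=0 char='_'
After 8 (^): row=1 col=3 char='s'
After 9 (G): row=2 col=0 char='c'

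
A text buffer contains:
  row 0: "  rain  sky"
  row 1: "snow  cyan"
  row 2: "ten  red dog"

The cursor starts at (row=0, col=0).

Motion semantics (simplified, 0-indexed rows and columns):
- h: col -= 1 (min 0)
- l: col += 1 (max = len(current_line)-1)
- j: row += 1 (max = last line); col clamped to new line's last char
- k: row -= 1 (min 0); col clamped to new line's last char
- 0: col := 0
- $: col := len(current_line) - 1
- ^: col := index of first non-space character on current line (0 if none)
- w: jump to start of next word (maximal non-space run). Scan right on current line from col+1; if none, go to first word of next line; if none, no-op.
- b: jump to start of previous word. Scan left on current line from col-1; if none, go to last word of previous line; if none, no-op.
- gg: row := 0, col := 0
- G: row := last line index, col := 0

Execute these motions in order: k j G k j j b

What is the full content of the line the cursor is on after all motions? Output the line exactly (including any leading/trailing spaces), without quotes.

After 1 (k): row=0 col=0 char='_'
After 2 (j): row=1 col=0 char='s'
After 3 (G): row=2 col=0 char='t'
After 4 (k): row=1 col=0 char='s'
After 5 (j): row=2 col=0 char='t'
After 6 (j): row=2 col=0 char='t'
After 7 (b): row=1 col=6 char='c'

Answer: snow  cyan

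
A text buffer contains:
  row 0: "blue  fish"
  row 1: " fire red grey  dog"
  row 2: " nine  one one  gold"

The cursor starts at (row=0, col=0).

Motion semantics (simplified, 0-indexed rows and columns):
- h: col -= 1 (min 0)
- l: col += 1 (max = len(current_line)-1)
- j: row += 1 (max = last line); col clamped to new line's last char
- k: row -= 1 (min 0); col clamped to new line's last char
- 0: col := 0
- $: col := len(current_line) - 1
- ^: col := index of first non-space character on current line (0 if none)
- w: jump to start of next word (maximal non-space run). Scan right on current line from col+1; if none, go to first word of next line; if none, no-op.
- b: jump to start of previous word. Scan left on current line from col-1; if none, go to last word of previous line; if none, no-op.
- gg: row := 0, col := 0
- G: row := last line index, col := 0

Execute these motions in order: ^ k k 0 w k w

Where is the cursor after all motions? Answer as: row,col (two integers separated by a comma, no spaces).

Answer: 1,1

Derivation:
After 1 (^): row=0 col=0 char='b'
After 2 (k): row=0 col=0 char='b'
After 3 (k): row=0 col=0 char='b'
After 4 (0): row=0 col=0 char='b'
After 5 (w): row=0 col=6 char='f'
After 6 (k): row=0 col=6 char='f'
After 7 (w): row=1 col=1 char='f'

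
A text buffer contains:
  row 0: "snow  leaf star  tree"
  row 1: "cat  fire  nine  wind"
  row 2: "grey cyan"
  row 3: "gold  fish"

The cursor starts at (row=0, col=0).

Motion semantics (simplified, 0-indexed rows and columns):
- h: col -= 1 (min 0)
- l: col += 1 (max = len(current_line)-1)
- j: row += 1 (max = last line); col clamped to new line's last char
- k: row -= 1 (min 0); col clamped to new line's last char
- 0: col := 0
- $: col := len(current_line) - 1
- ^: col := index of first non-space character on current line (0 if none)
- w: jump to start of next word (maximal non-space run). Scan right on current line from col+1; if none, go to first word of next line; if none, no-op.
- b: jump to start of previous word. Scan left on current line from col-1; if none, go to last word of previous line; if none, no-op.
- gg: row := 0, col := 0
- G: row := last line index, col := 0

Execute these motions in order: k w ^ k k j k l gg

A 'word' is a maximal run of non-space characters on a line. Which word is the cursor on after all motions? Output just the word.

Answer: snow

Derivation:
After 1 (k): row=0 col=0 char='s'
After 2 (w): row=0 col=6 char='l'
After 3 (^): row=0 col=0 char='s'
After 4 (k): row=0 col=0 char='s'
After 5 (k): row=0 col=0 char='s'
After 6 (j): row=1 col=0 char='c'
After 7 (k): row=0 col=0 char='s'
After 8 (l): row=0 col=1 char='n'
After 9 (gg): row=0 col=0 char='s'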